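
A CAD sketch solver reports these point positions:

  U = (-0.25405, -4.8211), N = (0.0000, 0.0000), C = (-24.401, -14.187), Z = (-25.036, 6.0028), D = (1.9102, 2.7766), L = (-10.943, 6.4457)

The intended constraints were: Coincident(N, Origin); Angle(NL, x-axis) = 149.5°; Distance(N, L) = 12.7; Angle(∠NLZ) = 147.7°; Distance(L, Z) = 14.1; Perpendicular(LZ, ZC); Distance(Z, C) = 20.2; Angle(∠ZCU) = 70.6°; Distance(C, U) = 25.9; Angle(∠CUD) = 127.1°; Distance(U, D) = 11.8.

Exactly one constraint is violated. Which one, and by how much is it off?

Distance(U, D) = 11.8 — off by 3.90.

N = (0.00, 0.00) ✓; NL at 149.5° ✓; |NL| = 12.70 ✓; ∠NLZ = 147.7° ✓; |LZ| = 14.10 ✓; ∠(LZ, ZC) = 90.00° ✓; |ZC| = 20.20 ✓; ∠ZCU = 70.60° ✓; |CU| = 25.90 ✓; ∠CUD = 127.1° ✓; |UD| = 7.900 ✗.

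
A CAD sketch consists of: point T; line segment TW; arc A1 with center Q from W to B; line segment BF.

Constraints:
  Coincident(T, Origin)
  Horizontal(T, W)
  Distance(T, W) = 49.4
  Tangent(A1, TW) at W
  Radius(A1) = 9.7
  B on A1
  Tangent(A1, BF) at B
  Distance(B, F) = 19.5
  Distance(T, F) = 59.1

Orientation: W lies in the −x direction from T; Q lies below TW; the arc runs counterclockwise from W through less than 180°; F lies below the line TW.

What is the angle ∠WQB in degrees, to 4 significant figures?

114.8°

Checks: |QB| = 9.700 ✓; ∠(QB, BF) = 90.00° ✓; |BF| = 19.50 ✓; |TF| = 59.10 ✓.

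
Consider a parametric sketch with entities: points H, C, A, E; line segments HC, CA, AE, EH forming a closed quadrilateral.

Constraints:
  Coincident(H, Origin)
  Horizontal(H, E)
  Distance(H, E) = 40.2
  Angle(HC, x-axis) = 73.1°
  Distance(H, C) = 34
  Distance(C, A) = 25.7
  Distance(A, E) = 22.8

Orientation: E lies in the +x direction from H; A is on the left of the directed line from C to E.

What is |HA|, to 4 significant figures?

39.65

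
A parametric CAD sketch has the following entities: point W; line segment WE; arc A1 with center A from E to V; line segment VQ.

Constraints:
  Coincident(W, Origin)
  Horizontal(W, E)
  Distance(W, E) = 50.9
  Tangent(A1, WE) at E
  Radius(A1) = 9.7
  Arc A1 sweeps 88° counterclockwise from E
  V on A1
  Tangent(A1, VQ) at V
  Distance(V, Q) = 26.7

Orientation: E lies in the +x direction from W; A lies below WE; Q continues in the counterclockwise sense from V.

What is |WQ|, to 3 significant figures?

54.0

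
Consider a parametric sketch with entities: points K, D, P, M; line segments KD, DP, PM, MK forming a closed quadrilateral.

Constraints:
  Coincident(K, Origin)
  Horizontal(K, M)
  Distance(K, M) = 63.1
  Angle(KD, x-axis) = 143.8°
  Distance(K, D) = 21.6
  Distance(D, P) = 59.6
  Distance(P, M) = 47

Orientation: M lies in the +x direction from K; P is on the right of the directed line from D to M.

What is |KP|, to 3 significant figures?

38.3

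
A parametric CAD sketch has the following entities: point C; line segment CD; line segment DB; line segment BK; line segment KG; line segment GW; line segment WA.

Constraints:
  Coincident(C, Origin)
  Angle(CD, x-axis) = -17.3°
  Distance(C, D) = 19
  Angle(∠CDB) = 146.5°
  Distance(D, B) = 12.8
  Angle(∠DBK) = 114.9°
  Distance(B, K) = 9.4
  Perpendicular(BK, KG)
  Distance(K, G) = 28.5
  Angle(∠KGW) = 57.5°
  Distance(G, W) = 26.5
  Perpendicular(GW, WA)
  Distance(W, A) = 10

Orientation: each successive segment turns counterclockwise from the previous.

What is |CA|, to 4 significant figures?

25.08

C is at the origin; CD runs at -17.3° with length 19.0, so D = (18.14, -5.650). ∠CDB = 146.5° gives DB at 16.20° from the x-axis; with |DB| = 12.8, B = (30.43, -2.079). ∠DBK = 114.9° gives BK at 81.30° from the x-axis; with |BK| = 9.4, K = (31.85, 7.213). The perpendicularity gives KG at right angles to BK, so KG runs at 171.3°; with |KG| = 28.5, G = (3.682, 11.52). ∠KGW = 57.5° gives GW at -66.20° from the x-axis; with |GW| = 26.5, W = (14.38, -12.72). GW is perpendicular to WA, so WA runs at 23.80°; with |WA| = 10.0, A = (23.53, -8.687). Then |CA| = |A − C| = 25.08.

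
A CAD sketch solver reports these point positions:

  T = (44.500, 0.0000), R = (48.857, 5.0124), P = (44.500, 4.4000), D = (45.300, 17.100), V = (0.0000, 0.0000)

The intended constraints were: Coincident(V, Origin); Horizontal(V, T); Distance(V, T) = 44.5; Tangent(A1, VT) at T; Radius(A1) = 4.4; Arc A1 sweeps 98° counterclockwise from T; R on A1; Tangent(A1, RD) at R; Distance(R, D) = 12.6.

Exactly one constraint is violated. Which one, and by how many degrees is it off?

Tangent(A1, RD) at R — off by 8.40°.

V = (0.00, 0.00) ✓; V.y = 0.00, T.y = 0.00 ✓; |VT| = 44.50 ✓; ∠(PT, TV) = 90.00° ✓; |PT| = 4.400 ✓; bearing(P→R) − bearing(P→T) = 98.00° ✓; |PR| = 4.400 ✓; ∠(PR, RD) = 81.60° ✗; |RD| = 12.60 ✓.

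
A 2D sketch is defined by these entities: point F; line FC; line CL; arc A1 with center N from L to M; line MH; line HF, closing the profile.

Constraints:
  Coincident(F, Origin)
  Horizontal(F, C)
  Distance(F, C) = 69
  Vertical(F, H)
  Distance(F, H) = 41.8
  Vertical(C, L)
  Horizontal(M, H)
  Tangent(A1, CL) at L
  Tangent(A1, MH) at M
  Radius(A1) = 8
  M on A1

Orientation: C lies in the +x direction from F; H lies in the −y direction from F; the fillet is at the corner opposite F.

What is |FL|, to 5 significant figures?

76.834

The virtual corner opposite F is at (69.000, -41.800). Since A1 is tangent to CL there, NL ⟂ CL and since A1 is tangent to MH there, NM ⟂ MH, with radius 8.0, so the center N sits 8.0 in from both sides at N = (61.000, -33.800). That places the tangent points at L = (69.000, -33.800) on CL and M = (61.000, -41.800) on MH. Then |FL| = |L − F| = 76.834.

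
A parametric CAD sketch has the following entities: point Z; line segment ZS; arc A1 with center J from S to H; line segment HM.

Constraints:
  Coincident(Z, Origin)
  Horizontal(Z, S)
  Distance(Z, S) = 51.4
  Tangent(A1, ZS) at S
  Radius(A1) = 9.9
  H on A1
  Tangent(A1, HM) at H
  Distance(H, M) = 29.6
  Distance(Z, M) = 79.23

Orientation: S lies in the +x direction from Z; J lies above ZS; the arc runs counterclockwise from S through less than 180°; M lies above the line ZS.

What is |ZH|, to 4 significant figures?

60.87

Z is at the origin; ZS is horizontal with |ZS| = 51.4 and S on the +x side, so S = (51.40, 0.000). Since A1 is tangent to ZS there, JS ⟂ ZS, so J = S + (0, 9.9) = (51.40, 9.900). Since JH ⟂ HM (tangency), |JM| = √(9.9² + 29.6²) = 31.21 regardless of where H sits on A1. So M lies on both circle(Z, 79.23) and circle(J, 31.21); the above-ZS intersection is M = (71.78, 33.54). H is the foot of the tangent from M: H = (60.56, 6.147).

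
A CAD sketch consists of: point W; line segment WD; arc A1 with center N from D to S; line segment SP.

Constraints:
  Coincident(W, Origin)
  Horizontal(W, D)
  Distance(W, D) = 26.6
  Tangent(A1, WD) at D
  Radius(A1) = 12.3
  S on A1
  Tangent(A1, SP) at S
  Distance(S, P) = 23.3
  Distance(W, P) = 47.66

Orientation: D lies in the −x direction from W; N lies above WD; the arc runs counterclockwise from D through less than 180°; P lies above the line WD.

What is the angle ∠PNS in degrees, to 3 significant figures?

62.2°

W is at the origin; W and D share the same y with |WD| = 26.6 and D on the −x side, so D = (-26.6, 0.00). Since A1 is tangent to WD there, ND ⟂ WD, so N = D + (0, 12.3) = (-26.6, 12.3). Since NS ⟂ SP (tangency), |NP| = √(12.3² + 23.3²) = 26.3 regardless of where S sits on A1. So P lies on both circle(W, 47.66) and circle(N, 26.3); the above-WD intersection is P = (-27.9, 38.6). S is the foot of the tangent from P: S = (-16.0, 18.6).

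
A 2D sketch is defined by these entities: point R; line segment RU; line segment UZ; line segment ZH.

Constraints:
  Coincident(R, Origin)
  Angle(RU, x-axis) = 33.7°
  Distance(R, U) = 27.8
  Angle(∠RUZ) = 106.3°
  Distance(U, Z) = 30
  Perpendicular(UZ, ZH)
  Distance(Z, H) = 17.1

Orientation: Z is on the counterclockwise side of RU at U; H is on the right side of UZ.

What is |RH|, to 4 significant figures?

57.84

R is at the origin; RU runs at 33.7° with length 27.8, so U = 27.8·(cos 33.7°, sin 33.7°) = (23.13, 15.42). ∠RUZ = 106.3°, so UZ runs at 33.7° + (180° − 106.3°) = 107.4° from the x-axis; with |UZ| = 30.0, Z = U + 30.0·(cos 107.4°, sin 107.4°) = (14.16, 44.05). The perpendicularity gives ZH at right angles to UZ; with |ZH| = 17.1 on the right of UZ, H = Z + 17.1·(0.9542, 0.2990) = (30.47, 49.17). Then |RH| = |H − R| = 57.84.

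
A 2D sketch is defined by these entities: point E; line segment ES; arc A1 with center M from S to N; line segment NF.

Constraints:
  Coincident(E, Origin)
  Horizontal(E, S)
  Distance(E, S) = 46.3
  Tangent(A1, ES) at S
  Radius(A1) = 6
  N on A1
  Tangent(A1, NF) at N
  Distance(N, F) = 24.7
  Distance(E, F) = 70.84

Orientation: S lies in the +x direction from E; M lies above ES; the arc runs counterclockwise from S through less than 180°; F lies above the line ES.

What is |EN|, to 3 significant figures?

50.5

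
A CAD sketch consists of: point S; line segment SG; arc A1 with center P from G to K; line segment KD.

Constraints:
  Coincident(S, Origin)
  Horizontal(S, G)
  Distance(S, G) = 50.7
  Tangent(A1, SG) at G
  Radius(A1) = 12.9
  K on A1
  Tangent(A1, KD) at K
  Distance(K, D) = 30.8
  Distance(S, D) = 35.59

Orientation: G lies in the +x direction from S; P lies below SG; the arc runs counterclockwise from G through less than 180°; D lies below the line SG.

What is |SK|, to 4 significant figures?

40.99

S is at the origin; SG is horizontal with |SG| = 50.7 and G on the +x side, so G = (50.70, 0.000). The tangent condition forces PG to be normal to SG, so P = G + (0, -12.9) = (50.70, -12.90). Since PK ⟂ KD (tangency), |PD| = √(12.9² + 30.8²) = 33.39 regardless of where K sits on A1. So D lies on both circle(S, 35.59) and circle(P, 33.39); the below-SG intersection is D = (21.22, -28.58). K is the foot of the tangent from D: K = (40.71, -4.733).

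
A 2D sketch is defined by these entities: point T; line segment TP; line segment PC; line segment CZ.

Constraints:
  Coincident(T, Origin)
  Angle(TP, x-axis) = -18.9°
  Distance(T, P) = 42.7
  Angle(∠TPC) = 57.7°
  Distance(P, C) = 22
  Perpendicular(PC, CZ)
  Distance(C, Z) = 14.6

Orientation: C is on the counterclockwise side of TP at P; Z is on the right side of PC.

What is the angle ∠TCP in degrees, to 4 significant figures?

91.30°

T is at the origin; TP runs at -18.9° with length 42.7, so P = 42.7·(cos -18.9°, sin -18.9°) = (40.40, -13.83). ∠TPC = 57.7°, so PC runs at -18.9° + (180° − 57.7°) = 103.4° from the x-axis; with |PC| = 22.0, C = P + 22.0·(cos 103.4°, sin 103.4°) = (35.30, 7.570). Then cos ∠TCP = CT·CP / (|CT||CP|), giving 91.30°.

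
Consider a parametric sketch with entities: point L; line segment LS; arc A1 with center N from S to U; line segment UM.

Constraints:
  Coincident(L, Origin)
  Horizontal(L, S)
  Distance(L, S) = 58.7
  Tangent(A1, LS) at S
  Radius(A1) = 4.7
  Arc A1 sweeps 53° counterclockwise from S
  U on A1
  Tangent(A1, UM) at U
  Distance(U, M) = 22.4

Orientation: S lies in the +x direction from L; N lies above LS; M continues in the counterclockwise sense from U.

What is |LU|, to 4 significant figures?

62.48

Since A1 is tangent to LS there, NS ⟂ LS, so N = S + (0, 4.7) = (58.70, 4.700). On A1, S sits at bearing -90° from N; a 53° counterclockwise sweep puts U at bearing -37°, so U = N + 4.7·(cos -37°, sin -37°) = (62.45, 1.871). Then |LU| = |U − L| = 62.48.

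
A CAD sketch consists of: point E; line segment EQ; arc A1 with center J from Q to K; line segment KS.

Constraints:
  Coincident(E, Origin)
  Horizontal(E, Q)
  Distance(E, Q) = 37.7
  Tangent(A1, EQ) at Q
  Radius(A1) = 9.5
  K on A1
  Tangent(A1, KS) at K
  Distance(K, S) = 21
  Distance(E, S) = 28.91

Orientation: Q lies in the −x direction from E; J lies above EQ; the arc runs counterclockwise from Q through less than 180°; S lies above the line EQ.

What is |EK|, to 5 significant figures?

29.987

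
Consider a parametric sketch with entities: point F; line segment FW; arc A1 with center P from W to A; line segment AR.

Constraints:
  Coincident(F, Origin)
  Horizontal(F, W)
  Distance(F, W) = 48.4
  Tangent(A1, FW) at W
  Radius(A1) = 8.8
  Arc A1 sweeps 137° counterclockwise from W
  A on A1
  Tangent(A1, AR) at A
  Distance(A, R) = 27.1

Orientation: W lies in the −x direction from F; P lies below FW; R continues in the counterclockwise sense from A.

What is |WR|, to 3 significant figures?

36.4

F is at the origin; FW is horizontal with |FW| = 48.4 and W on the −x side, so W = (-48.4, 0.00). Since A1 is tangent to FW there, PW ⟂ FW, so P = W + (0, -8.8) = (-48.4, -8.80). On A1, W sits at bearing 90° from P; a 137° counterclockwise sweep puts A at bearing 227°, so A = P + 8.8·(cos 227°, sin 227°) = (-54.4, -15.2). Tangency of A1 to AR means the radius PA is perpendicular to AR, so AR runs along (−sin 227°, cos 227°); with |AR| = 27.1, R = (-34.6, -33.7). Then |WR| = |R − W| = 36.4.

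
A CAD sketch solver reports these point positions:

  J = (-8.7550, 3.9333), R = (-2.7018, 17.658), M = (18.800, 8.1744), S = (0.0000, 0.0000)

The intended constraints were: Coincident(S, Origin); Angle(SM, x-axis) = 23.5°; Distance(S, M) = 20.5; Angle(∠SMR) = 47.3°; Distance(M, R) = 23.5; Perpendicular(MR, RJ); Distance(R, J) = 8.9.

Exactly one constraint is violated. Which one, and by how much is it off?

Distance(R, J) = 8.9 — off by 6.10.

S = (0.00, 0.00) ✓; SM at 23.50° ✓; |SM| = 20.50 ✓; ∠SMR = 47.30° ✓; |MR| = 23.50 ✓; ∠(MR, RJ) = 90.00° ✓; |RJ| = 15.00 ✗.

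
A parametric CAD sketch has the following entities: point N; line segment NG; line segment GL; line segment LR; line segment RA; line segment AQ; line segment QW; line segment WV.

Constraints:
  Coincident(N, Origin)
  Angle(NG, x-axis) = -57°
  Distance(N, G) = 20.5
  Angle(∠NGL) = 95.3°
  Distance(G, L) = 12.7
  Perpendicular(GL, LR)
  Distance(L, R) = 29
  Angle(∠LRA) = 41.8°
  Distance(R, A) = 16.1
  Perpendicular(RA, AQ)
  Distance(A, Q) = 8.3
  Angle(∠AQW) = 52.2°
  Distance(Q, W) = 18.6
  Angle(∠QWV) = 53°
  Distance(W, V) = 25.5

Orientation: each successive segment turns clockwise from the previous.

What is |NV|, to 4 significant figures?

10.91

N is at the origin; NG runs at -57.0° with length 20.5, so G = (11.17, -17.19). ∠NGL = 95.3° gives GL at -141.7° from the x-axis; with |GL| = 12.7, L = (1.198, -25.06). The perpendicularity gives LR at right angles to GL, so LR runs at 128.3°; with |LR| = 29.0, R = (-16.78, -2.305). ∠LRA = 41.8° gives RA at -9.900° from the x-axis; with |RA| = 16.1, A = (-0.9149, -5.073). The perpendicularity gives AQ at right angles to RA, so AQ runs at -99.90°; with |AQ| = 8.3, Q = (-2.342, -13.25). ∠AQW = 52.2° gives QW at 132.3° from the x-axis; with |QW| = 18.6, W = (-14.86, 0.5072). ∠QWV = 53.0° gives WV at 5.300° from the x-axis; with |WV| = 25.5, V = (10.53, 2.863). Then |NV| = |V − N| = 10.91.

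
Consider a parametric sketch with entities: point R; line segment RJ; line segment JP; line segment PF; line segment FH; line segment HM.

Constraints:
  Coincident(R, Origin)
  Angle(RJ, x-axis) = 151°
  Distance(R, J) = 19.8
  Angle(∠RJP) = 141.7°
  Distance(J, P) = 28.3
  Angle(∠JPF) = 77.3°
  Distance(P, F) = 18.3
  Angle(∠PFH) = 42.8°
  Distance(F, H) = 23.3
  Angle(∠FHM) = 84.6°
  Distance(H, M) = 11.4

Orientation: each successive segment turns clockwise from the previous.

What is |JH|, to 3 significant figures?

12.8

R is at the origin; RJ runs at 151.0° with length 19.8, so J = (-17.3, 9.60). ∠RJP = 141.7° gives JP at 113° from the x-axis; with |JP| = 28.3, P = (-28.2, 35.7). ∠JPF = 77.3° gives PF at 10.0° from the x-axis; with |PF| = 18.3, F = (-10.2, 38.9). ∠PFH = 42.8° gives FH at -127° from the x-axis; with |FH| = 23.3, H = (-24.3, 20.3). Then |JH| = |H − J| = 12.8.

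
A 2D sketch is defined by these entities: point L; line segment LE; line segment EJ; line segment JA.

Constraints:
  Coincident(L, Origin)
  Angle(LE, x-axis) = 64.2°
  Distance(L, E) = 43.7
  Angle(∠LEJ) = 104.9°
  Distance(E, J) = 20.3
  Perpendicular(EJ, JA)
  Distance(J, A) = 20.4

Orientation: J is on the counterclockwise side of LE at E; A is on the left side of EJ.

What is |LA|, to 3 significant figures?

38.4

L is at the origin; LE runs at 64.2° with length 43.7, so E = 43.7·(cos 64.2°, sin 64.2°) = (19.0, 39.3). ∠LEJ = 104.9°, so EJ runs at 64.2° + (180° − 104.9°) = 139° from the x-axis; with |EJ| = 20.3, J = E + 20.3·(cos 139°, sin 139°) = (3.63, 52.6). The perpendicularity gives JA at right angles to EJ; with |JA| = 20.4 on the left of EJ, A = J + 20.4·(-0.652, -0.758) = (-9.67, 37.1). Then |LA| = |A − L| = 38.4.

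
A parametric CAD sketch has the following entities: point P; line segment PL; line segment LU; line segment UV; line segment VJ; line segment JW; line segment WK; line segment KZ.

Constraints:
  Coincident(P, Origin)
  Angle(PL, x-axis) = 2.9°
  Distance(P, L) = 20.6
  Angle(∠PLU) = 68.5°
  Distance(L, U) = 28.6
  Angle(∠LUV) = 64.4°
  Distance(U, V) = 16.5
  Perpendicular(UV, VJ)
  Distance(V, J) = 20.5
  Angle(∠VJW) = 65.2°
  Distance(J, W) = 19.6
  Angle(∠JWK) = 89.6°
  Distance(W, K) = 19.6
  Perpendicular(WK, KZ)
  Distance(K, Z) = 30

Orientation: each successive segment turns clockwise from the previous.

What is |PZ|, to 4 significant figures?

8.518

P is at the origin; PL runs at 2.9° with length 20.6, so L = (20.57, 1.042). ∠PLU = 68.5° gives LU at -108.6° from the x-axis; with |LU| = 28.6, U = (11.45, -26.06). ∠LUV = 64.4° gives UV at 135.8° from the x-axis; with |UV| = 16.5, V = (-0.3776, -14.56). UV is perpendicular to VJ, so VJ runs at 45.80°; with |VJ| = 20.5, J = (13.91, 0.1359). ∠VJW = 65.2° gives JW at -69.00° from the x-axis; with |JW| = 19.6, W = (20.94, -18.16). ∠JWK = 89.6° gives WK at -159.4° from the x-axis; with |WK| = 19.6, K = (2.591, -25.06). WK ⟂ KZ, so KZ runs at 110.6°; with |KZ| = 30.0, Z = (-7.964, 3.023). Then |PZ| = |Z − P| = 8.518.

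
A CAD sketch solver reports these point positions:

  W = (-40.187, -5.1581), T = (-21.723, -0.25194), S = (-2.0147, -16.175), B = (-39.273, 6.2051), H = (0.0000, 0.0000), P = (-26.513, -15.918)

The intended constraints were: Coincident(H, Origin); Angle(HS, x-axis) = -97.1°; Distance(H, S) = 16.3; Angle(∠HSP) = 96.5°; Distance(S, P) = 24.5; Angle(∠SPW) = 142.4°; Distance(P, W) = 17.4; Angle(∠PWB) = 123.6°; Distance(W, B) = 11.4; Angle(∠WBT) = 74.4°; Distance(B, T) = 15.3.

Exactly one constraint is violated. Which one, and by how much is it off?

Distance(B, T) = 15.3 — off by 3.40.

H = (0.00, 0.00) ✓; HS at -97.10° ✓; |HS| = 16.30 ✓; ∠HSP = 96.50° ✓; |SP| = 24.50 ✓; ∠SPW = 142.4° ✓; |PW| = 17.40 ✓; ∠PWB = 123.6° ✓; |WB| = 11.40 ✓; ∠WBT = 74.40° ✓; |BT| = 18.70 ✗.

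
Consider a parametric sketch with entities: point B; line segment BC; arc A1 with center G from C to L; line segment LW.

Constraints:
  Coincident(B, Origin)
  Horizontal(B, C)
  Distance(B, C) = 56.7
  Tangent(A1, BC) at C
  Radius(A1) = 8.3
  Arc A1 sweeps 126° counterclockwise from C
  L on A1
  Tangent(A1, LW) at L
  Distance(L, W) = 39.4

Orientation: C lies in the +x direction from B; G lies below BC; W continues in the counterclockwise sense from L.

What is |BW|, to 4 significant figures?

85.91

On A1, C sits at bearing 90° from G; a 126° counterclockwise sweep puts L at bearing 216°, so L = G + 8.3·(cos 216°, sin 216°) = (49.99, -13.18). Tangency of A1 to LW means the radius GL is perpendicular to LW, so LW runs along (−sin 216°, cos 216°); with |LW| = 39.4, W = (73.14, -45.05). Then |BW| = |W − B| = 85.91.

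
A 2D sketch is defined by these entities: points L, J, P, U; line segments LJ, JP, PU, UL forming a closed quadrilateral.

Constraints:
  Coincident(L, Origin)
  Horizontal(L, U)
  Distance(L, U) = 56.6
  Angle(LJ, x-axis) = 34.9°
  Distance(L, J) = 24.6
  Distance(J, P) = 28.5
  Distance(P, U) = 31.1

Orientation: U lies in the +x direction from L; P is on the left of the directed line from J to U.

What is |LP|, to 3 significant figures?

53.1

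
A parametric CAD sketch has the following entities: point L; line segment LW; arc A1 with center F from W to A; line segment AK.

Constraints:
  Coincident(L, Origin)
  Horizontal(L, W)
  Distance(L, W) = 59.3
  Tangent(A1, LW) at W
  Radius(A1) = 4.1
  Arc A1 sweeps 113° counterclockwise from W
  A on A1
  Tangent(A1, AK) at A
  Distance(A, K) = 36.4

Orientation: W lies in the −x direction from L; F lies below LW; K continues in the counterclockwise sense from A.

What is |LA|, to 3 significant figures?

63.3

L is at the origin; LW is horizontal with |LW| = 59.3 and W on the −x side, so W = (-59.3, 0.00). The tangent condition forces FW to be normal to LW, so F = W + (0, -4.1) = (-59.3, -4.10). On A1, W sits at bearing 90° from F; a 113° counterclockwise sweep puts A at bearing 203°, so A = F + 4.1·(cos 203°, sin 203°) = (-63.1, -5.70). Then |LA| = |A − L| = 63.3.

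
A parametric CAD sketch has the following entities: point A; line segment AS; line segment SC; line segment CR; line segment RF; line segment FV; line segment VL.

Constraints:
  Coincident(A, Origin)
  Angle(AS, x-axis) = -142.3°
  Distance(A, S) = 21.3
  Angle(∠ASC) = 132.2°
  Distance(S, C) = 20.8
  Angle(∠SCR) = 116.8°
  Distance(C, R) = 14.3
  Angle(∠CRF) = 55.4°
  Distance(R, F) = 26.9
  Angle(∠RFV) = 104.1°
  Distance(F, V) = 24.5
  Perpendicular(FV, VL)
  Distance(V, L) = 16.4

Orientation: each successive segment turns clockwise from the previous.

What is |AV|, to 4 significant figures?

33.34

A is at the origin; AS runs at -142.3° with length 21.3, so S = (-16.85, -13.03). ∠ASC = 132.2° gives SC at 169.9° from the x-axis; with |SC| = 20.8, C = (-37.33, -9.378). ∠SCR = 116.8° gives CR at 106.7° from the x-axis; with |CR| = 14.3, R = (-41.44, 4.319). ∠CRF = 55.4° gives RF at -17.90° from the x-axis; with |RF| = 26.9, F = (-15.84, -3.949). ∠RFV = 104.1° gives FV at -93.80° from the x-axis; with |FV| = 24.5, V = (-17.47, -28.40). Then |AV| = |V − A| = 33.34.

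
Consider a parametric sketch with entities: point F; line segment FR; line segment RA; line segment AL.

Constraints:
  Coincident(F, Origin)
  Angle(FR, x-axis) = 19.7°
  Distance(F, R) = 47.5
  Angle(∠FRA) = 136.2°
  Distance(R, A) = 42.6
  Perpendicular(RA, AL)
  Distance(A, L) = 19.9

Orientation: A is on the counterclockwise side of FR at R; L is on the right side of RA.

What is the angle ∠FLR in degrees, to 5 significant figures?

9.4287°

∠FRA = 136.2°, so RA runs at 19.7° + (180° − 136.2°) = 63.500° from the x-axis; with |RA| = 42.6, A = R + 42.6·(cos 63.500°, sin 63.500°) = (63.728, 54.136). The perpendicularity gives AL at right angles to RA; with |AL| = 19.9 on the right of RA, L = A + 19.9·(0.89493, -0.44620) = (81.537, 45.257). Then cos ∠FLR = LF·LR / (|LF||LR|), giving 9.4287°.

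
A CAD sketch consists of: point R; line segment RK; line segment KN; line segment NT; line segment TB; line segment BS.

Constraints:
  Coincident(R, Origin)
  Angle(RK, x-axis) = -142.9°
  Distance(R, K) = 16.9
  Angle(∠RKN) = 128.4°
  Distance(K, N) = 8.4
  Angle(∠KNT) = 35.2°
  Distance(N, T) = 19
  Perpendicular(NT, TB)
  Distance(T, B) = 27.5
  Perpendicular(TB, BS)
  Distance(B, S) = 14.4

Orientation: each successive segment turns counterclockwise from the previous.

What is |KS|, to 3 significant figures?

22.8

R is at the origin; RK runs at -142.9° with length 16.9, so K = (-13.5, -10.2). ∠RKN = 128.4° gives KN at -91.3° from the x-axis; with |KN| = 8.4, N = (-13.7, -18.6). ∠KNT = 35.2° gives NT at 53.5° from the x-axis; with |NT| = 19.0, T = (-2.37, -3.32). The perpendicularity gives TB at right angles to NT, so TB runs at 144°; with |TB| = 27.5, B = (-24.5, 13.0). TB ⟂ BS, so BS runs at -126°; with |BS| = 14.4, S = (-33.0, 1.46). Then |KS| = |S − K| = 22.8.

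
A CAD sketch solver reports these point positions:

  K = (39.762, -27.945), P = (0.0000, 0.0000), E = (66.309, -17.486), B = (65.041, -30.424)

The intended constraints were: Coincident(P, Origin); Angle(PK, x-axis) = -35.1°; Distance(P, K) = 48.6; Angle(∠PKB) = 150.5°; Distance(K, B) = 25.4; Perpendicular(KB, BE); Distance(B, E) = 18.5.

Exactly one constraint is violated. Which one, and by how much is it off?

Distance(B, E) = 18.5 — off by 5.50.

P = (0.00, 0.00) ✓; PK at -35.10° ✓; |PK| = 48.60 ✓; ∠PKB = 150.5° ✓; |KB| = 25.40 ✓; ∠(KB, BE) = 90.00° ✓; |BE| = 13.00 ✗.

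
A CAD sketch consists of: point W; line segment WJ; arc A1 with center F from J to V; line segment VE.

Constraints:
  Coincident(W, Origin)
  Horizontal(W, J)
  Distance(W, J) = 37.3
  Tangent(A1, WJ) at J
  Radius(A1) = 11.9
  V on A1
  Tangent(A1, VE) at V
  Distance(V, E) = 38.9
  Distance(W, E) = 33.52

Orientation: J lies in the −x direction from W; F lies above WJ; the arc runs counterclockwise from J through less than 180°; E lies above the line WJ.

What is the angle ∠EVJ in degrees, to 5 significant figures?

155.54°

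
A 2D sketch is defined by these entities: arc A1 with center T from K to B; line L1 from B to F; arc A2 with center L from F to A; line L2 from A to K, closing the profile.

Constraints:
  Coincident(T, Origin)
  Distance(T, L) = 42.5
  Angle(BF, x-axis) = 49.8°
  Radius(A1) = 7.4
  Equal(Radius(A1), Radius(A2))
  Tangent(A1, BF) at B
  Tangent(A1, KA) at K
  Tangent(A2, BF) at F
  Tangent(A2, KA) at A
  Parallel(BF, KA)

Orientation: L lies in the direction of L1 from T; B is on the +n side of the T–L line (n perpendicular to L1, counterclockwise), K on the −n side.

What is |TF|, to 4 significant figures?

43.14

The slot axis is L1's direction at 49.8°, so u = (cos 49.8°, sin 49.8°) = (0.6455, 0.7638) and n = (−sin 49.8°, cos 49.8°) = (-0.7638, 0.6455). T is at the origin and L lies 42.5 along u from T, so L = 42.5·u = (27.43, 32.46). Tangency of A1 to both parallel lines with radius 7.4 puts B and K at T ± 7.4·n: B = (-5.652, 4.776), K = (5.652, -4.776). Equal radii place F and A the same way about L: F = L + 7.4·n = (21.78, 37.24), A = L − 7.4·n = (33.08, 27.68). Then |TF| = |F − T| = 43.14.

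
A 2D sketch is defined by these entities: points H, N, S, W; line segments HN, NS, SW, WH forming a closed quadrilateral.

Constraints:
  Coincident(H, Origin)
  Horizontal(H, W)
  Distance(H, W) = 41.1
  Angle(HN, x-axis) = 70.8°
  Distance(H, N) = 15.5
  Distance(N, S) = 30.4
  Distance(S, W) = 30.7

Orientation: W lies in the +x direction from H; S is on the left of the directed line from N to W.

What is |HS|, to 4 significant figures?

43.17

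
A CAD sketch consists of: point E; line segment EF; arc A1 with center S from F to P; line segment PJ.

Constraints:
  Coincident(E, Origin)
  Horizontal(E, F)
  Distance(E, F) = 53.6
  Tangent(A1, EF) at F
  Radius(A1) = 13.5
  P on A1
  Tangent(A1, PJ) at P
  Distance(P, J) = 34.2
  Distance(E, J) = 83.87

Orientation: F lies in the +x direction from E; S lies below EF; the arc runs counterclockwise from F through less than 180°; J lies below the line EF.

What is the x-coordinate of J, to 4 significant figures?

69.79

E is at the origin; EF is horizontal with |EF| = 53.6 and F on the +x side, so F = (53.60, 0.000). A1 meets EF tangentially, so SF is at right angles to EF, so S = F + (0, -13.5) = (53.60, -13.50). Since SP ⟂ PJ (tangency), |SJ| = √(13.5² + 34.2²) = 36.77 regardless of where P sits on A1. So J lies on both circle(E, 83.87) and circle(S, 36.77); the below-EF intersection is J = (69.79, -46.51). P is the foot of the tangent from J: P = (44.51, -23.48).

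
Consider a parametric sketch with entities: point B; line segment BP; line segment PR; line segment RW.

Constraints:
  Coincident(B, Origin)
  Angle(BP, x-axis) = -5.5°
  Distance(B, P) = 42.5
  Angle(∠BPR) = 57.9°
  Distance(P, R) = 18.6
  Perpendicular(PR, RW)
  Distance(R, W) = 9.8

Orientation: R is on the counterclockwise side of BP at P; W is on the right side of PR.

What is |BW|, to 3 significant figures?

46.0

B is at the origin; BP runs at -5.5° with length 42.5, so P = 42.5·(cos -5.5°, sin -5.5°) = (42.3, -4.07). ∠BPR = 57.9°, so PR runs at -5.5° + (180° − 57.9°) = 117° from the x-axis; with |PR| = 18.6, R = P + 18.6·(cos 117°, sin 117°) = (34.0, 12.6). PR ⟂ RW; with |RW| = 9.8 on the right of PR, W = R + 9.8·(0.894, 0.448) = (42.7, 16.9). Then |BW| = |W − B| = 46.0.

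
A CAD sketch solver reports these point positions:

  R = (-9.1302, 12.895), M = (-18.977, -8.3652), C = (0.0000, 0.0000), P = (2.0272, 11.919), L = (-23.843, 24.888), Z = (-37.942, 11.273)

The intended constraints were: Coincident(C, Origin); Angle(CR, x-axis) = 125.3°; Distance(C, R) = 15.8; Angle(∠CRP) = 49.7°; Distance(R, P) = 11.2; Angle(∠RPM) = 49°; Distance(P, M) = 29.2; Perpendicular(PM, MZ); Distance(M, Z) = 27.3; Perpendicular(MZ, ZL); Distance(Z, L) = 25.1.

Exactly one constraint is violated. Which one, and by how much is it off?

Distance(Z, L) = 25.1 — off by 5.50.

C = (0.00, 0.00) ✓; CR at 125.3° ✓; |CR| = 15.80 ✓; ∠CRP = 49.70° ✓; |RP| = 11.20 ✓; ∠RPM = 49.00° ✓; |PM| = 29.20 ✓; ∠(PM, MZ) = 90.00° ✓; |MZ| = 27.30 ✓; ∠(MZ, ZL) = 90.00° ✓; |ZL| = 19.60 ✗.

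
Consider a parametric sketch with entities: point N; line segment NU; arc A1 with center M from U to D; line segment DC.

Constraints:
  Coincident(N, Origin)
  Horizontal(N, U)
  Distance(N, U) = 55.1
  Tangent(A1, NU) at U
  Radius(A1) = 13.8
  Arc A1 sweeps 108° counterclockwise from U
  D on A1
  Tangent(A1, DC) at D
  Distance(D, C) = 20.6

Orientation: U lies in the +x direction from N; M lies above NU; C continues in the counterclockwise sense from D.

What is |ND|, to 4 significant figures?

70.58

N is at the origin; NU is horizontal with |NU| = 55.1 and U on the +x side, so U = (55.10, 0.000). Since A1 is tangent to NU there, MU ⟂ NU, so M = U + (0, 13.8) = (55.10, 13.80). On A1, U sits at bearing -90° from M; a 108° counterclockwise sweep puts D at bearing 18°, so D = M + 13.8·(cos 18°, sin 18°) = (68.22, 18.06). Then |ND| = |D − N| = 70.58.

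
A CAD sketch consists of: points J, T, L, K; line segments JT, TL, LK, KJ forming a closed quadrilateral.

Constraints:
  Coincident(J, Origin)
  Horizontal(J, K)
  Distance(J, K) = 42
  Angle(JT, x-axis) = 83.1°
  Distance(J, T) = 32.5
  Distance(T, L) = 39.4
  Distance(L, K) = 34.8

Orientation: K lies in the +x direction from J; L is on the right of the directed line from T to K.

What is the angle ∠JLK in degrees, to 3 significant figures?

127°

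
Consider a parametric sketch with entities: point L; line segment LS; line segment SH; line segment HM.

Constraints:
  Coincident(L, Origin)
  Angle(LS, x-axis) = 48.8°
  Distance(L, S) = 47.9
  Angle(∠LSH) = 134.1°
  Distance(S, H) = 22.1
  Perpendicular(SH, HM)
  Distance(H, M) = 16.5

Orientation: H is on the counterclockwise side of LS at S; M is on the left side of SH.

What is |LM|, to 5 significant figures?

58.252

L is at the origin; LS runs at 48.8° with length 47.9, so S = 47.9·(cos 48.8°, sin 48.8°) = (31.551, 36.041). ∠LSH = 134.1°, so SH runs at 48.8° + (180° − 134.1°) = 94.700° from the x-axis; with |SH| = 22.1, H = S + 22.1·(cos 94.700°, sin 94.700°) = (29.740, 58.066). SH ⟂ HM; with |HM| = 16.5 on the left of SH, M = H + 16.5·(-0.99664, -0.081939) = (13.296, 56.714). Then |LM| = |M − L| = 58.252.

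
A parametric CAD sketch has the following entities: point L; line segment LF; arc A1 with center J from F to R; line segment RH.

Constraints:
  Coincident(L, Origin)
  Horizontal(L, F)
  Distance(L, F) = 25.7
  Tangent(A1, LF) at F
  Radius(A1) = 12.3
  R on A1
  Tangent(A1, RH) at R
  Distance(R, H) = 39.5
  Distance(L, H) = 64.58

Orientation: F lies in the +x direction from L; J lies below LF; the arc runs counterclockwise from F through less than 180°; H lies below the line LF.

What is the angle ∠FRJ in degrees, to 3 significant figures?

27.0°

Checks: L.y = 0.00, F.y = 0.00 ✓; |JF| = 12.30 ✓; |JR| = 12.30 ✓; ∠(JR, RH) = 90.00° ✓; |RH| = 39.50 ✓; |LH| = 64.58 ✓.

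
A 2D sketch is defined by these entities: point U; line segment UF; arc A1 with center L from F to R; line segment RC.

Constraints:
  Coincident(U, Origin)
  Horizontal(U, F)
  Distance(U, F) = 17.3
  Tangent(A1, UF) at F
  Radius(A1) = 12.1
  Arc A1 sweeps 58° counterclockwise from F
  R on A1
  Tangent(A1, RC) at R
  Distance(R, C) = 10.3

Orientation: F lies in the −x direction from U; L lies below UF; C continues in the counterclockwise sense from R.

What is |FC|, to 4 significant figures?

21.33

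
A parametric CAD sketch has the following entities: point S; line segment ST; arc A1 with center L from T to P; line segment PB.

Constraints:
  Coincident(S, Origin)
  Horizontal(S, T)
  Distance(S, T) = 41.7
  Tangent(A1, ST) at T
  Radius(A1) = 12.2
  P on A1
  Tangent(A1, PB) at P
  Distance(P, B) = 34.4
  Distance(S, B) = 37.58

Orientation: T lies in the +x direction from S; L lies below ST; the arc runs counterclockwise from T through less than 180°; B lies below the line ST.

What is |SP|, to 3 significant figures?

31.8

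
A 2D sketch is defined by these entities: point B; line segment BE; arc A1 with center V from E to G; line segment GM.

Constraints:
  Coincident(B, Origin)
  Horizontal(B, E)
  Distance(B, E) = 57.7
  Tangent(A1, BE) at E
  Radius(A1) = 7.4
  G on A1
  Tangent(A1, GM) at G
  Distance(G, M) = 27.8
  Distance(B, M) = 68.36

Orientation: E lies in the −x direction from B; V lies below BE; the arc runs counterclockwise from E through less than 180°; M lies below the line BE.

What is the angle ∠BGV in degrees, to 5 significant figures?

6.1949°

B is at the origin; B and E share the same y with |BE| = 57.7 and E on the −x side, so E = (-57.700, 0.0000). The tangent condition forces VE to be normal to BE, so V = E + (0, -7.4) = (-57.700, -7.4000). Since VG ⟂ GM (tangency), |VM| = √(7.4² + 27.8²) = 28.768 regardless of where G sits on A1. So M lies on both circle(B, 68.36) and circle(V, 28.768); the below-BE intersection is M = (-58.009, -36.166). G is the foot of the tangent from M: G = (-64.871, -9.2265).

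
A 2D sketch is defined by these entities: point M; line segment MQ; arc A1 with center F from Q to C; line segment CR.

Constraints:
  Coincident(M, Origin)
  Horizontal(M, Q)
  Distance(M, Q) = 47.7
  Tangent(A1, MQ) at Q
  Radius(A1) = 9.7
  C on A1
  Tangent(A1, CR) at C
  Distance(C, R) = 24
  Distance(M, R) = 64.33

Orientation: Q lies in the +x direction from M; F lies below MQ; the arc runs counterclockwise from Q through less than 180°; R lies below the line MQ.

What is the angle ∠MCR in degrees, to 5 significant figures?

147.54°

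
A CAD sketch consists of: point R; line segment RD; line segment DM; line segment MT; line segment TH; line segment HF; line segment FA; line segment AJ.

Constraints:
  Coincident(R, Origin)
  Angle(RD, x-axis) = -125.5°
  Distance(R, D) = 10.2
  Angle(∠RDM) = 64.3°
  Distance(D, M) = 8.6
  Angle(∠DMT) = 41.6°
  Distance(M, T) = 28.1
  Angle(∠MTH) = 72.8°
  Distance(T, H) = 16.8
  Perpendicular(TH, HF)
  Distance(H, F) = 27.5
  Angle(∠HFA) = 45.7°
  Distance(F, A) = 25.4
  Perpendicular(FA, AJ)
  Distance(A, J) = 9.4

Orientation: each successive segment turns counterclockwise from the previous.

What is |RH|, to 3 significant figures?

24.5

∠DMT = 41.6° gives MT at 129° from the x-axis; with |MT| = 28.1, T = (-15.0, 12.2). ∠MTH = 72.8° gives TH at -124° from the x-axis; with |TH| = 16.8, H = (-24.4, -1.70). Then |RH| = |H − R| = 24.5.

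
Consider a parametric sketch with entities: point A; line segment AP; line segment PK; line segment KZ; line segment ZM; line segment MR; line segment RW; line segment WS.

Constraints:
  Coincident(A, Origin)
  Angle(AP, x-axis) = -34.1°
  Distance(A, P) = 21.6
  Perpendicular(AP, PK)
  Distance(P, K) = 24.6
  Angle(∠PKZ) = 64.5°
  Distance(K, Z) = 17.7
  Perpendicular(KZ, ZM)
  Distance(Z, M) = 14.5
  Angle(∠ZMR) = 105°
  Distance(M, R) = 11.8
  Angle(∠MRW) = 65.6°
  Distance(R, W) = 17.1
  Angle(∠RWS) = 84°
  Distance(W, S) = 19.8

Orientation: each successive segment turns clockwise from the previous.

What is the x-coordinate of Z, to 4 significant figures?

-4.862

A is at the origin; AP runs at -34.1° with length 21.6, so P = (17.89, -12.11). AP ⟂ PK, so PK runs at -124.1°; with |PK| = 24.6, K = (4.094, -32.48). ∠PKZ = 64.5° gives KZ at 120.4° from the x-axis; with |KZ| = 17.7, Z = (-4.862, -17.21). So Z.x = -4.862.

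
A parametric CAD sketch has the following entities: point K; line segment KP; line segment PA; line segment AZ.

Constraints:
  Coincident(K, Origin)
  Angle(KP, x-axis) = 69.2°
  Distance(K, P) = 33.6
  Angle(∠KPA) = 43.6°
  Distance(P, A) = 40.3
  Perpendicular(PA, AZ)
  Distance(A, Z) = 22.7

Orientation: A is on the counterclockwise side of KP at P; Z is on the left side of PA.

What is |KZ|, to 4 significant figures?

15.97

∠KPA = 43.6°, so PA runs at 69.2° + (180° − 43.6°) = 205.6° from the x-axis; with |PA| = 40.3, A = P + 40.3·(cos 205.6°, sin 205.6°) = (-24.41, 14.00). PA is perpendicular to AZ; with |AZ| = 22.7 on the left of PA, Z = A + 22.7·(0.4321, -0.9018) = (-14.60, -6.475). Then |KZ| = |Z − K| = 15.97.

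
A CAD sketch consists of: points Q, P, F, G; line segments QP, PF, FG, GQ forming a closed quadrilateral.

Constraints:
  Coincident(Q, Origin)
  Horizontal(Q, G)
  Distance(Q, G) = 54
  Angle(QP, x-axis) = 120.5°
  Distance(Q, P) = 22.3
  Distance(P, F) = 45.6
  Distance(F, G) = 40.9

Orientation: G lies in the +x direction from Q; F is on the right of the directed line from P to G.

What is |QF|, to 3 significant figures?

23.7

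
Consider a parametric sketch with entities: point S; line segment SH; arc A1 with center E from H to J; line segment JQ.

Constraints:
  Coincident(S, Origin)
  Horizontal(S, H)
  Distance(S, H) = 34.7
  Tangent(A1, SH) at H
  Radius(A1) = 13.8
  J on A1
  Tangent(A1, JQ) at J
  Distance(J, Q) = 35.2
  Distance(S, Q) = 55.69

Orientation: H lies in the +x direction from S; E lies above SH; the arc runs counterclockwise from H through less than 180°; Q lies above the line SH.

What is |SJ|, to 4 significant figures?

50.76

Checks: |EJ| = 13.80 ✓; ∠(EJ, JQ) = 90.00° ✓; |JQ| = 35.20 ✓; |SQ| = 55.69 ✓.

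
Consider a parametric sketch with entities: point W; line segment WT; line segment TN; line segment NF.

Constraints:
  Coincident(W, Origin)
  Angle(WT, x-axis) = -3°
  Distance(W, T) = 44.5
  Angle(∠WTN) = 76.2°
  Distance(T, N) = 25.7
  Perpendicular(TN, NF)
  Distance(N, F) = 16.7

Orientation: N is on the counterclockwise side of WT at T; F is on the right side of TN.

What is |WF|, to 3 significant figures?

61.8

∠WTN = 76.2°, so TN runs at -3.0° + (180° − 76.2°) = 101° from the x-axis; with |TN| = 25.7, N = T + 25.7·(cos 101°, sin 101°) = (39.6, 22.9). TN ⟂ NF; with |NF| = 16.7 on the right of TN, F = N + 16.7·(0.982, 0.187) = (56.0, 26.0). Then |WF| = |F − W| = 61.8.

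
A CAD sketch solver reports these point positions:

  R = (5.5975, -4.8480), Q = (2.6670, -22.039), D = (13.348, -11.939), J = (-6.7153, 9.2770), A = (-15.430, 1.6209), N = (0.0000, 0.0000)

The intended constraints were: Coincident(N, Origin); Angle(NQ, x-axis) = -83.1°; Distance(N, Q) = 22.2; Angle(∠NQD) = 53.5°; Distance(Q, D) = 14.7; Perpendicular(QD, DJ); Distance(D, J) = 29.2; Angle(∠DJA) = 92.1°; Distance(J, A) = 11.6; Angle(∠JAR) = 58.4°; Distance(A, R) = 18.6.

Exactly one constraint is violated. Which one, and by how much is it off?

Distance(A, R) = 18.6 — off by 3.40.

N = (0.00, 0.00) ✓; NQ at -83.10° ✓; |NQ| = 22.20 ✓; ∠NQD = 53.50° ✓; |QD| = 14.70 ✓; ∠(QD, DJ) = 90.00° ✓; |DJ| = 29.20 ✓; ∠DJA = 92.10° ✓; |JA| = 11.60 ✓; ∠JAR = 58.40° ✓; |AR| = 22.00 ✗.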